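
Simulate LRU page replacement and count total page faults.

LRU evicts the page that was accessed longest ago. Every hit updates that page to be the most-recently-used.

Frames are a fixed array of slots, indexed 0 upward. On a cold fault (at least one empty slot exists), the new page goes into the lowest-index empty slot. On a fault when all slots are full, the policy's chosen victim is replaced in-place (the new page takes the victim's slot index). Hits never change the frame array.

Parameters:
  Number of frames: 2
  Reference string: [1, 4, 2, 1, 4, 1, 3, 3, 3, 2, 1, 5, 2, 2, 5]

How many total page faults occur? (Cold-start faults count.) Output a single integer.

Answer: 10

Derivation:
Step 0: ref 1 → FAULT, frames=[1,-]
Step 1: ref 4 → FAULT, frames=[1,4]
Step 2: ref 2 → FAULT (evict 1), frames=[2,4]
Step 3: ref 1 → FAULT (evict 4), frames=[2,1]
Step 4: ref 4 → FAULT (evict 2), frames=[4,1]
Step 5: ref 1 → HIT, frames=[4,1]
Step 6: ref 3 → FAULT (evict 4), frames=[3,1]
Step 7: ref 3 → HIT, frames=[3,1]
Step 8: ref 3 → HIT, frames=[3,1]
Step 9: ref 2 → FAULT (evict 1), frames=[3,2]
Step 10: ref 1 → FAULT (evict 3), frames=[1,2]
Step 11: ref 5 → FAULT (evict 2), frames=[1,5]
Step 12: ref 2 → FAULT (evict 1), frames=[2,5]
Step 13: ref 2 → HIT, frames=[2,5]
Step 14: ref 5 → HIT, frames=[2,5]
Total faults: 10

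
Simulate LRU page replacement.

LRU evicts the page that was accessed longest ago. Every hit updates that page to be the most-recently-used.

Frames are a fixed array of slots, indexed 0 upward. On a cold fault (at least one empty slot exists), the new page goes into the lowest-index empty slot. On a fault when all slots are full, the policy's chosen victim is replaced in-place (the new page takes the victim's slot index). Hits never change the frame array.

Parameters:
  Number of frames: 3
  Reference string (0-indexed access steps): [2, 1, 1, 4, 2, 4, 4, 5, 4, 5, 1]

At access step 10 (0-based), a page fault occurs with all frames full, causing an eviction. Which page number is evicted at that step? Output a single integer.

Answer: 2

Derivation:
Step 0: ref 2 -> FAULT, frames=[2,-,-]
Step 1: ref 1 -> FAULT, frames=[2,1,-]
Step 2: ref 1 -> HIT, frames=[2,1,-]
Step 3: ref 4 -> FAULT, frames=[2,1,4]
Step 4: ref 2 -> HIT, frames=[2,1,4]
Step 5: ref 4 -> HIT, frames=[2,1,4]
Step 6: ref 4 -> HIT, frames=[2,1,4]
Step 7: ref 5 -> FAULT, evict 1, frames=[2,5,4]
Step 8: ref 4 -> HIT, frames=[2,5,4]
Step 9: ref 5 -> HIT, frames=[2,5,4]
Step 10: ref 1 -> FAULT, evict 2, frames=[1,5,4]
At step 10: evicted page 2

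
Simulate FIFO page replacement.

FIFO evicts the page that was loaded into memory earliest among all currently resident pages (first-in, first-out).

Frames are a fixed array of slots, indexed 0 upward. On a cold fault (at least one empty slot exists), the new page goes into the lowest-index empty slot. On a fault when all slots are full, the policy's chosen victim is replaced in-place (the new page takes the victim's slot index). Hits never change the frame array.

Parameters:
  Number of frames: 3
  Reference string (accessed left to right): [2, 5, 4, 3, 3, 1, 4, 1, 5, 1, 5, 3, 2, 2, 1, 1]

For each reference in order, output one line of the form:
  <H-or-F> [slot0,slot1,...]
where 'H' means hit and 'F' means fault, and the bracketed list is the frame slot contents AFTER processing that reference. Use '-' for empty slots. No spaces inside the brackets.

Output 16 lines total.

F [2,-,-]
F [2,5,-]
F [2,5,4]
F [3,5,4]
H [3,5,4]
F [3,1,4]
H [3,1,4]
H [3,1,4]
F [3,1,5]
H [3,1,5]
H [3,1,5]
H [3,1,5]
F [2,1,5]
H [2,1,5]
H [2,1,5]
H [2,1,5]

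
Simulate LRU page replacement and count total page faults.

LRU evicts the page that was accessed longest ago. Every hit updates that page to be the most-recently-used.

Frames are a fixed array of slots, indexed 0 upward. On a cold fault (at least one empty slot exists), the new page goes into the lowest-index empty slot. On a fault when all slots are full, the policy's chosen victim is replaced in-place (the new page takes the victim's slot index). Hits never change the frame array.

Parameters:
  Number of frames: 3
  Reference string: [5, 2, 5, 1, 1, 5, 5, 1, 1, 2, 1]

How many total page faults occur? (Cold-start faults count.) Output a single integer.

Step 0: ref 5 → FAULT, frames=[5,-,-]
Step 1: ref 2 → FAULT, frames=[5,2,-]
Step 2: ref 5 → HIT, frames=[5,2,-]
Step 3: ref 1 → FAULT, frames=[5,2,1]
Step 4: ref 1 → HIT, frames=[5,2,1]
Step 5: ref 5 → HIT, frames=[5,2,1]
Step 6: ref 5 → HIT, frames=[5,2,1]
Step 7: ref 1 → HIT, frames=[5,2,1]
Step 8: ref 1 → HIT, frames=[5,2,1]
Step 9: ref 2 → HIT, frames=[5,2,1]
Step 10: ref 1 → HIT, frames=[5,2,1]
Total faults: 3

Answer: 3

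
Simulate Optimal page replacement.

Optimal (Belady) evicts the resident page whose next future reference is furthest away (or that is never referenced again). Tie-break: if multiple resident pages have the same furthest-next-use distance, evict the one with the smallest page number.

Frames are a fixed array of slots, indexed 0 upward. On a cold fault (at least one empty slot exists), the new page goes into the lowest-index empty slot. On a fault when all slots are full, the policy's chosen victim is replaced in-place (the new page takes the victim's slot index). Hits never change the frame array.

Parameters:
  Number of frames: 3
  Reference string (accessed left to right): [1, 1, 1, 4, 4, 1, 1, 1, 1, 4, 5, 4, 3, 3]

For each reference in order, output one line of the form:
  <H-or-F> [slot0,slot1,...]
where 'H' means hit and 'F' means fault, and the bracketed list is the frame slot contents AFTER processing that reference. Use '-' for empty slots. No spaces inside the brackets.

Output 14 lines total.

F [1,-,-]
H [1,-,-]
H [1,-,-]
F [1,4,-]
H [1,4,-]
H [1,4,-]
H [1,4,-]
H [1,4,-]
H [1,4,-]
H [1,4,-]
F [1,4,5]
H [1,4,5]
F [3,4,5]
H [3,4,5]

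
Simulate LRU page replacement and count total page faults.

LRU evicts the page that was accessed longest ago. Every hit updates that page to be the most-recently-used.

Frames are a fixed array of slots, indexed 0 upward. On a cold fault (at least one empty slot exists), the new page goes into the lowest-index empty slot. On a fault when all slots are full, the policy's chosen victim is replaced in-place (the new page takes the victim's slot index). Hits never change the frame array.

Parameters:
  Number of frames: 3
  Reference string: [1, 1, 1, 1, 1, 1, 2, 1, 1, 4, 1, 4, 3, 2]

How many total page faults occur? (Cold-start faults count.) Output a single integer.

Step 0: ref 1 → FAULT, frames=[1,-,-]
Step 1: ref 1 → HIT, frames=[1,-,-]
Step 2: ref 1 → HIT, frames=[1,-,-]
Step 3: ref 1 → HIT, frames=[1,-,-]
Step 4: ref 1 → HIT, frames=[1,-,-]
Step 5: ref 1 → HIT, frames=[1,-,-]
Step 6: ref 2 → FAULT, frames=[1,2,-]
Step 7: ref 1 → HIT, frames=[1,2,-]
Step 8: ref 1 → HIT, frames=[1,2,-]
Step 9: ref 4 → FAULT, frames=[1,2,4]
Step 10: ref 1 → HIT, frames=[1,2,4]
Step 11: ref 4 → HIT, frames=[1,2,4]
Step 12: ref 3 → FAULT (evict 2), frames=[1,3,4]
Step 13: ref 2 → FAULT (evict 1), frames=[2,3,4]
Total faults: 5

Answer: 5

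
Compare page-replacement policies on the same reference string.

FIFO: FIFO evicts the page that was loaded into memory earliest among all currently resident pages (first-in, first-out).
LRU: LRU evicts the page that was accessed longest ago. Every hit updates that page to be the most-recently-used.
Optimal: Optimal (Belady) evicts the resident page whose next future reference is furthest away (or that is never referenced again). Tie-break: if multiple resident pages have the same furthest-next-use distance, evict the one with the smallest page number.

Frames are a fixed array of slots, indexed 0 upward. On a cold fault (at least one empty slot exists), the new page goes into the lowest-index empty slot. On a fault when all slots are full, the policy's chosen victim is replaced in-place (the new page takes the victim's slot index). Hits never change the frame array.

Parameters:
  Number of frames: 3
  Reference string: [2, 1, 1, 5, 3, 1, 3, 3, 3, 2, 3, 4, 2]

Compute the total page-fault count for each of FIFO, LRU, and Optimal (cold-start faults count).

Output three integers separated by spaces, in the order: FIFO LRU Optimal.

Answer: 6 6 5

Derivation:
--- FIFO ---
  step 0: ref 2 -> FAULT, frames=[2,-,-] (faults so far: 1)
  step 1: ref 1 -> FAULT, frames=[2,1,-] (faults so far: 2)
  step 2: ref 1 -> HIT, frames=[2,1,-] (faults so far: 2)
  step 3: ref 5 -> FAULT, frames=[2,1,5] (faults so far: 3)
  step 4: ref 3 -> FAULT, evict 2, frames=[3,1,5] (faults so far: 4)
  step 5: ref 1 -> HIT, frames=[3,1,5] (faults so far: 4)
  step 6: ref 3 -> HIT, frames=[3,1,5] (faults so far: 4)
  step 7: ref 3 -> HIT, frames=[3,1,5] (faults so far: 4)
  step 8: ref 3 -> HIT, frames=[3,1,5] (faults so far: 4)
  step 9: ref 2 -> FAULT, evict 1, frames=[3,2,5] (faults so far: 5)
  step 10: ref 3 -> HIT, frames=[3,2,5] (faults so far: 5)
  step 11: ref 4 -> FAULT, evict 5, frames=[3,2,4] (faults so far: 6)
  step 12: ref 2 -> HIT, frames=[3,2,4] (faults so far: 6)
  FIFO total faults: 6
--- LRU ---
  step 0: ref 2 -> FAULT, frames=[2,-,-] (faults so far: 1)
  step 1: ref 1 -> FAULT, frames=[2,1,-] (faults so far: 2)
  step 2: ref 1 -> HIT, frames=[2,1,-] (faults so far: 2)
  step 3: ref 5 -> FAULT, frames=[2,1,5] (faults so far: 3)
  step 4: ref 3 -> FAULT, evict 2, frames=[3,1,5] (faults so far: 4)
  step 5: ref 1 -> HIT, frames=[3,1,5] (faults so far: 4)
  step 6: ref 3 -> HIT, frames=[3,1,5] (faults so far: 4)
  step 7: ref 3 -> HIT, frames=[3,1,5] (faults so far: 4)
  step 8: ref 3 -> HIT, frames=[3,1,5] (faults so far: 4)
  step 9: ref 2 -> FAULT, evict 5, frames=[3,1,2] (faults so far: 5)
  step 10: ref 3 -> HIT, frames=[3,1,2] (faults so far: 5)
  step 11: ref 4 -> FAULT, evict 1, frames=[3,4,2] (faults so far: 6)
  step 12: ref 2 -> HIT, frames=[3,4,2] (faults so far: 6)
  LRU total faults: 6
--- Optimal ---
  step 0: ref 2 -> FAULT, frames=[2,-,-] (faults so far: 1)
  step 1: ref 1 -> FAULT, frames=[2,1,-] (faults so far: 2)
  step 2: ref 1 -> HIT, frames=[2,1,-] (faults so far: 2)
  step 3: ref 5 -> FAULT, frames=[2,1,5] (faults so far: 3)
  step 4: ref 3 -> FAULT, evict 5, frames=[2,1,3] (faults so far: 4)
  step 5: ref 1 -> HIT, frames=[2,1,3] (faults so far: 4)
  step 6: ref 3 -> HIT, frames=[2,1,3] (faults so far: 4)
  step 7: ref 3 -> HIT, frames=[2,1,3] (faults so far: 4)
  step 8: ref 3 -> HIT, frames=[2,1,3] (faults so far: 4)
  step 9: ref 2 -> HIT, frames=[2,1,3] (faults so far: 4)
  step 10: ref 3 -> HIT, frames=[2,1,3] (faults so far: 4)
  step 11: ref 4 -> FAULT, evict 1, frames=[2,4,3] (faults so far: 5)
  step 12: ref 2 -> HIT, frames=[2,4,3] (faults so far: 5)
  Optimal total faults: 5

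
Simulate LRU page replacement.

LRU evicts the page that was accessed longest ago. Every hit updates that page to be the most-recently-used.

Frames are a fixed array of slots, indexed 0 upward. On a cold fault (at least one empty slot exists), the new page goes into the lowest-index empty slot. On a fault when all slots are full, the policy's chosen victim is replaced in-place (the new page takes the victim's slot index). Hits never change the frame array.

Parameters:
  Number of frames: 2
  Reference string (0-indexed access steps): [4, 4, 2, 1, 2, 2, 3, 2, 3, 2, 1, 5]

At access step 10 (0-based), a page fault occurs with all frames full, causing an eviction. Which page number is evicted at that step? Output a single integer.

Answer: 3

Derivation:
Step 0: ref 4 -> FAULT, frames=[4,-]
Step 1: ref 4 -> HIT, frames=[4,-]
Step 2: ref 2 -> FAULT, frames=[4,2]
Step 3: ref 1 -> FAULT, evict 4, frames=[1,2]
Step 4: ref 2 -> HIT, frames=[1,2]
Step 5: ref 2 -> HIT, frames=[1,2]
Step 6: ref 3 -> FAULT, evict 1, frames=[3,2]
Step 7: ref 2 -> HIT, frames=[3,2]
Step 8: ref 3 -> HIT, frames=[3,2]
Step 9: ref 2 -> HIT, frames=[3,2]
Step 10: ref 1 -> FAULT, evict 3, frames=[1,2]
At step 10: evicted page 3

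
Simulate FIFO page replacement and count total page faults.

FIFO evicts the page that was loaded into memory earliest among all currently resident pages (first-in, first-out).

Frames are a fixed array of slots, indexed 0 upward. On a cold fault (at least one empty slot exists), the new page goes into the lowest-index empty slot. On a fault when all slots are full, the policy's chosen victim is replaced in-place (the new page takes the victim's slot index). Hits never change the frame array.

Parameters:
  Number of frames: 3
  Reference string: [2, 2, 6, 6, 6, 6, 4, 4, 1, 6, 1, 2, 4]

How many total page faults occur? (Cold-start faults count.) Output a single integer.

Answer: 5

Derivation:
Step 0: ref 2 → FAULT, frames=[2,-,-]
Step 1: ref 2 → HIT, frames=[2,-,-]
Step 2: ref 6 → FAULT, frames=[2,6,-]
Step 3: ref 6 → HIT, frames=[2,6,-]
Step 4: ref 6 → HIT, frames=[2,6,-]
Step 5: ref 6 → HIT, frames=[2,6,-]
Step 6: ref 4 → FAULT, frames=[2,6,4]
Step 7: ref 4 → HIT, frames=[2,6,4]
Step 8: ref 1 → FAULT (evict 2), frames=[1,6,4]
Step 9: ref 6 → HIT, frames=[1,6,4]
Step 10: ref 1 → HIT, frames=[1,6,4]
Step 11: ref 2 → FAULT (evict 6), frames=[1,2,4]
Step 12: ref 4 → HIT, frames=[1,2,4]
Total faults: 5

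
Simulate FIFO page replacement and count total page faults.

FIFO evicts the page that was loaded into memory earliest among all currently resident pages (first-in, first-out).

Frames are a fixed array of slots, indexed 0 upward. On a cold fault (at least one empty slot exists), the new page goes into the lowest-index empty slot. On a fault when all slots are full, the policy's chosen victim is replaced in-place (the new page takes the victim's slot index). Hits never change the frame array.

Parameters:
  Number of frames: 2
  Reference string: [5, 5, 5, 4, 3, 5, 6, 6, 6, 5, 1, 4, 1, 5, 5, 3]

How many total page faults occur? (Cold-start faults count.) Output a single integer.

Step 0: ref 5 → FAULT, frames=[5,-]
Step 1: ref 5 → HIT, frames=[5,-]
Step 2: ref 5 → HIT, frames=[5,-]
Step 3: ref 4 → FAULT, frames=[5,4]
Step 4: ref 3 → FAULT (evict 5), frames=[3,4]
Step 5: ref 5 → FAULT (evict 4), frames=[3,5]
Step 6: ref 6 → FAULT (evict 3), frames=[6,5]
Step 7: ref 6 → HIT, frames=[6,5]
Step 8: ref 6 → HIT, frames=[6,5]
Step 9: ref 5 → HIT, frames=[6,5]
Step 10: ref 1 → FAULT (evict 5), frames=[6,1]
Step 11: ref 4 → FAULT (evict 6), frames=[4,1]
Step 12: ref 1 → HIT, frames=[4,1]
Step 13: ref 5 → FAULT (evict 1), frames=[4,5]
Step 14: ref 5 → HIT, frames=[4,5]
Step 15: ref 3 → FAULT (evict 4), frames=[3,5]
Total faults: 9

Answer: 9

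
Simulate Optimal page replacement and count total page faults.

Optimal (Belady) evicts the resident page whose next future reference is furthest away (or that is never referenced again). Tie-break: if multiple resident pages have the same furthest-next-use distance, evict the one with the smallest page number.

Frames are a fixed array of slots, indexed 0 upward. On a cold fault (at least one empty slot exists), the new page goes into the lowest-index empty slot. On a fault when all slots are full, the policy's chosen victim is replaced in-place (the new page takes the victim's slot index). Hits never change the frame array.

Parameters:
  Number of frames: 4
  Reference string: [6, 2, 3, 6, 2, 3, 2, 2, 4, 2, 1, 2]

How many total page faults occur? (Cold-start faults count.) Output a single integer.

Step 0: ref 6 → FAULT, frames=[6,-,-,-]
Step 1: ref 2 → FAULT, frames=[6,2,-,-]
Step 2: ref 3 → FAULT, frames=[6,2,3,-]
Step 3: ref 6 → HIT, frames=[6,2,3,-]
Step 4: ref 2 → HIT, frames=[6,2,3,-]
Step 5: ref 3 → HIT, frames=[6,2,3,-]
Step 6: ref 2 → HIT, frames=[6,2,3,-]
Step 7: ref 2 → HIT, frames=[6,2,3,-]
Step 8: ref 4 → FAULT, frames=[6,2,3,4]
Step 9: ref 2 → HIT, frames=[6,2,3,4]
Step 10: ref 1 → FAULT (evict 3), frames=[6,2,1,4]
Step 11: ref 2 → HIT, frames=[6,2,1,4]
Total faults: 5

Answer: 5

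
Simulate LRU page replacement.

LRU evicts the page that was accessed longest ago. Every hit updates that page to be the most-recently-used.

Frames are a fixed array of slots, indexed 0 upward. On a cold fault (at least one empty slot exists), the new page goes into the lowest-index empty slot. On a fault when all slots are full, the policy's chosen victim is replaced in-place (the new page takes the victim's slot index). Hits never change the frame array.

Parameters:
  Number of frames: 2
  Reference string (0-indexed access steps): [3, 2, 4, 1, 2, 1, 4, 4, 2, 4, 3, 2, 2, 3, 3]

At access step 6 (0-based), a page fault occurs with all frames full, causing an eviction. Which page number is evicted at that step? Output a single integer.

Answer: 2

Derivation:
Step 0: ref 3 -> FAULT, frames=[3,-]
Step 1: ref 2 -> FAULT, frames=[3,2]
Step 2: ref 4 -> FAULT, evict 3, frames=[4,2]
Step 3: ref 1 -> FAULT, evict 2, frames=[4,1]
Step 4: ref 2 -> FAULT, evict 4, frames=[2,1]
Step 5: ref 1 -> HIT, frames=[2,1]
Step 6: ref 4 -> FAULT, evict 2, frames=[4,1]
At step 6: evicted page 2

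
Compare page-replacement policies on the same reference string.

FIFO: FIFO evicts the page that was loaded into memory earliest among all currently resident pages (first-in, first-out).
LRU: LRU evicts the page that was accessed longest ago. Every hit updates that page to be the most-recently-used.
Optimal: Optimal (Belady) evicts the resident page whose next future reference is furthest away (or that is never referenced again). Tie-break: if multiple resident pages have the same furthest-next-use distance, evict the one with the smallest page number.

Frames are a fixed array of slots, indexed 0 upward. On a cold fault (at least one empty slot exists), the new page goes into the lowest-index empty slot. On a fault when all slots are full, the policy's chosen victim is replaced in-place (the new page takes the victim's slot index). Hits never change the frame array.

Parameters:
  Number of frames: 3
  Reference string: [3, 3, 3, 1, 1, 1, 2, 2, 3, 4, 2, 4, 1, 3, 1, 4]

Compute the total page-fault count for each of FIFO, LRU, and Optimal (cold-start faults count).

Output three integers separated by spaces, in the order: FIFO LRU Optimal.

Answer: 6 6 5

Derivation:
--- FIFO ---
  step 0: ref 3 -> FAULT, frames=[3,-,-] (faults so far: 1)
  step 1: ref 3 -> HIT, frames=[3,-,-] (faults so far: 1)
  step 2: ref 3 -> HIT, frames=[3,-,-] (faults so far: 1)
  step 3: ref 1 -> FAULT, frames=[3,1,-] (faults so far: 2)
  step 4: ref 1 -> HIT, frames=[3,1,-] (faults so far: 2)
  step 5: ref 1 -> HIT, frames=[3,1,-] (faults so far: 2)
  step 6: ref 2 -> FAULT, frames=[3,1,2] (faults so far: 3)
  step 7: ref 2 -> HIT, frames=[3,1,2] (faults so far: 3)
  step 8: ref 3 -> HIT, frames=[3,1,2] (faults so far: 3)
  step 9: ref 4 -> FAULT, evict 3, frames=[4,1,2] (faults so far: 4)
  step 10: ref 2 -> HIT, frames=[4,1,2] (faults so far: 4)
  step 11: ref 4 -> HIT, frames=[4,1,2] (faults so far: 4)
  step 12: ref 1 -> HIT, frames=[4,1,2] (faults so far: 4)
  step 13: ref 3 -> FAULT, evict 1, frames=[4,3,2] (faults so far: 5)
  step 14: ref 1 -> FAULT, evict 2, frames=[4,3,1] (faults so far: 6)
  step 15: ref 4 -> HIT, frames=[4,3,1] (faults so far: 6)
  FIFO total faults: 6
--- LRU ---
  step 0: ref 3 -> FAULT, frames=[3,-,-] (faults so far: 1)
  step 1: ref 3 -> HIT, frames=[3,-,-] (faults so far: 1)
  step 2: ref 3 -> HIT, frames=[3,-,-] (faults so far: 1)
  step 3: ref 1 -> FAULT, frames=[3,1,-] (faults so far: 2)
  step 4: ref 1 -> HIT, frames=[3,1,-] (faults so far: 2)
  step 5: ref 1 -> HIT, frames=[3,1,-] (faults so far: 2)
  step 6: ref 2 -> FAULT, frames=[3,1,2] (faults so far: 3)
  step 7: ref 2 -> HIT, frames=[3,1,2] (faults so far: 3)
  step 8: ref 3 -> HIT, frames=[3,1,2] (faults so far: 3)
  step 9: ref 4 -> FAULT, evict 1, frames=[3,4,2] (faults so far: 4)
  step 10: ref 2 -> HIT, frames=[3,4,2] (faults so far: 4)
  step 11: ref 4 -> HIT, frames=[3,4,2] (faults so far: 4)
  step 12: ref 1 -> FAULT, evict 3, frames=[1,4,2] (faults so far: 5)
  step 13: ref 3 -> FAULT, evict 2, frames=[1,4,3] (faults so far: 6)
  step 14: ref 1 -> HIT, frames=[1,4,3] (faults so far: 6)
  step 15: ref 4 -> HIT, frames=[1,4,3] (faults so far: 6)
  LRU total faults: 6
--- Optimal ---
  step 0: ref 3 -> FAULT, frames=[3,-,-] (faults so far: 1)
  step 1: ref 3 -> HIT, frames=[3,-,-] (faults so far: 1)
  step 2: ref 3 -> HIT, frames=[3,-,-] (faults so far: 1)
  step 3: ref 1 -> FAULT, frames=[3,1,-] (faults so far: 2)
  step 4: ref 1 -> HIT, frames=[3,1,-] (faults so far: 2)
  step 5: ref 1 -> HIT, frames=[3,1,-] (faults so far: 2)
  step 6: ref 2 -> FAULT, frames=[3,1,2] (faults so far: 3)
  step 7: ref 2 -> HIT, frames=[3,1,2] (faults so far: 3)
  step 8: ref 3 -> HIT, frames=[3,1,2] (faults so far: 3)
  step 9: ref 4 -> FAULT, evict 3, frames=[4,1,2] (faults so far: 4)
  step 10: ref 2 -> HIT, frames=[4,1,2] (faults so far: 4)
  step 11: ref 4 -> HIT, frames=[4,1,2] (faults so far: 4)
  step 12: ref 1 -> HIT, frames=[4,1,2] (faults so far: 4)
  step 13: ref 3 -> FAULT, evict 2, frames=[4,1,3] (faults so far: 5)
  step 14: ref 1 -> HIT, frames=[4,1,3] (faults so far: 5)
  step 15: ref 4 -> HIT, frames=[4,1,3] (faults so far: 5)
  Optimal total faults: 5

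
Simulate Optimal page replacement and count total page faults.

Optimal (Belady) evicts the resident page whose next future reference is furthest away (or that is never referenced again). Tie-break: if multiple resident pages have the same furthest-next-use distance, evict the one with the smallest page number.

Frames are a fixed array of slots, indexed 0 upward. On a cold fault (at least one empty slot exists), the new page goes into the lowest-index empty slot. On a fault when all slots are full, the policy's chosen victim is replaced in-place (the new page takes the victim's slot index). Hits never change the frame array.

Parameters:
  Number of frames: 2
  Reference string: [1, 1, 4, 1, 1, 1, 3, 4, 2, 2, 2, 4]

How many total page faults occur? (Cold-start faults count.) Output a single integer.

Answer: 4

Derivation:
Step 0: ref 1 → FAULT, frames=[1,-]
Step 1: ref 1 → HIT, frames=[1,-]
Step 2: ref 4 → FAULT, frames=[1,4]
Step 3: ref 1 → HIT, frames=[1,4]
Step 4: ref 1 → HIT, frames=[1,4]
Step 5: ref 1 → HIT, frames=[1,4]
Step 6: ref 3 → FAULT (evict 1), frames=[3,4]
Step 7: ref 4 → HIT, frames=[3,4]
Step 8: ref 2 → FAULT (evict 3), frames=[2,4]
Step 9: ref 2 → HIT, frames=[2,4]
Step 10: ref 2 → HIT, frames=[2,4]
Step 11: ref 4 → HIT, frames=[2,4]
Total faults: 4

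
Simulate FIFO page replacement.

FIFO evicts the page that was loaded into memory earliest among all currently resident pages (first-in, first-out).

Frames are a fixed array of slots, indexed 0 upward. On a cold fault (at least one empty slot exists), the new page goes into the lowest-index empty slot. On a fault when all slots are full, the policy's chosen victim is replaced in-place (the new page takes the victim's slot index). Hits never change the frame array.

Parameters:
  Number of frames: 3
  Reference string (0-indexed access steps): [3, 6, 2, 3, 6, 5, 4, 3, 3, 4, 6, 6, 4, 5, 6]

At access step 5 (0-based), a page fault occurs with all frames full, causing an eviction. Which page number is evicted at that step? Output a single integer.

Step 0: ref 3 -> FAULT, frames=[3,-,-]
Step 1: ref 6 -> FAULT, frames=[3,6,-]
Step 2: ref 2 -> FAULT, frames=[3,6,2]
Step 3: ref 3 -> HIT, frames=[3,6,2]
Step 4: ref 6 -> HIT, frames=[3,6,2]
Step 5: ref 5 -> FAULT, evict 3, frames=[5,6,2]
At step 5: evicted page 3

Answer: 3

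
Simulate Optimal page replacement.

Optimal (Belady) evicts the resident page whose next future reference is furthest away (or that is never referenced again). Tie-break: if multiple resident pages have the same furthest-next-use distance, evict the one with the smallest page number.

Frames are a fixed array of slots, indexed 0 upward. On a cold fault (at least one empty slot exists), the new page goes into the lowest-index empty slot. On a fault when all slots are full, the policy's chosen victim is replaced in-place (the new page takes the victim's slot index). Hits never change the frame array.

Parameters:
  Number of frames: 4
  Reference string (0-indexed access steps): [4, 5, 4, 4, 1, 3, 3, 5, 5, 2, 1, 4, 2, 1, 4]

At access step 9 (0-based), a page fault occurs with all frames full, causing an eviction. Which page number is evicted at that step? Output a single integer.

Answer: 3

Derivation:
Step 0: ref 4 -> FAULT, frames=[4,-,-,-]
Step 1: ref 5 -> FAULT, frames=[4,5,-,-]
Step 2: ref 4 -> HIT, frames=[4,5,-,-]
Step 3: ref 4 -> HIT, frames=[4,5,-,-]
Step 4: ref 1 -> FAULT, frames=[4,5,1,-]
Step 5: ref 3 -> FAULT, frames=[4,5,1,3]
Step 6: ref 3 -> HIT, frames=[4,5,1,3]
Step 7: ref 5 -> HIT, frames=[4,5,1,3]
Step 8: ref 5 -> HIT, frames=[4,5,1,3]
Step 9: ref 2 -> FAULT, evict 3, frames=[4,5,1,2]
At step 9: evicted page 3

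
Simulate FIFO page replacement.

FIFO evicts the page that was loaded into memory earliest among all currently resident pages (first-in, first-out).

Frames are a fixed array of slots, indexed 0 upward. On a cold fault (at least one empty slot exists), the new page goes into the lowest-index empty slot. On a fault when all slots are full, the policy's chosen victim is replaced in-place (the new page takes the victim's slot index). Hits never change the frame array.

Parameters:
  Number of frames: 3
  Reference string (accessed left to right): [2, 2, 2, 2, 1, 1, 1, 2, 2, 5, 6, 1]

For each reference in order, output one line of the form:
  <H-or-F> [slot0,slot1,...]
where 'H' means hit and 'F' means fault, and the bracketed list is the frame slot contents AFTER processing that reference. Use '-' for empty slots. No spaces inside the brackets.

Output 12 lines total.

F [2,-,-]
H [2,-,-]
H [2,-,-]
H [2,-,-]
F [2,1,-]
H [2,1,-]
H [2,1,-]
H [2,1,-]
H [2,1,-]
F [2,1,5]
F [6,1,5]
H [6,1,5]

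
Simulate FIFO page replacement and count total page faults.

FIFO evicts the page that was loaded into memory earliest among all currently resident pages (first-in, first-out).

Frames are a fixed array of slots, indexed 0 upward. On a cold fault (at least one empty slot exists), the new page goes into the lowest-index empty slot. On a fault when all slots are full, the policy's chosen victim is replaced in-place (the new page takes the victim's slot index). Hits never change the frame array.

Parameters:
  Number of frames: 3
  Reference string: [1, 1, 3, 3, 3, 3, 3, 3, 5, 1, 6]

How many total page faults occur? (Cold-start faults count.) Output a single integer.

Step 0: ref 1 → FAULT, frames=[1,-,-]
Step 1: ref 1 → HIT, frames=[1,-,-]
Step 2: ref 3 → FAULT, frames=[1,3,-]
Step 3: ref 3 → HIT, frames=[1,3,-]
Step 4: ref 3 → HIT, frames=[1,3,-]
Step 5: ref 3 → HIT, frames=[1,3,-]
Step 6: ref 3 → HIT, frames=[1,3,-]
Step 7: ref 3 → HIT, frames=[1,3,-]
Step 8: ref 5 → FAULT, frames=[1,3,5]
Step 9: ref 1 → HIT, frames=[1,3,5]
Step 10: ref 6 → FAULT (evict 1), frames=[6,3,5]
Total faults: 4

Answer: 4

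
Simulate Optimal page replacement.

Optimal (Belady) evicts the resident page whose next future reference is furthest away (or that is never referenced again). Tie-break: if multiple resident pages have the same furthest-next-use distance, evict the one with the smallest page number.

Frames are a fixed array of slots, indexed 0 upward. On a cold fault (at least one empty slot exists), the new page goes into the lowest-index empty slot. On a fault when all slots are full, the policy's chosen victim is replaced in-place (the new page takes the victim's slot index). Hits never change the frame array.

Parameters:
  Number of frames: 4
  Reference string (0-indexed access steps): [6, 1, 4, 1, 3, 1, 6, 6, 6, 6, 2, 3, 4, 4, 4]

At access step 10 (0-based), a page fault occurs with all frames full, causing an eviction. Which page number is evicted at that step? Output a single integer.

Step 0: ref 6 -> FAULT, frames=[6,-,-,-]
Step 1: ref 1 -> FAULT, frames=[6,1,-,-]
Step 2: ref 4 -> FAULT, frames=[6,1,4,-]
Step 3: ref 1 -> HIT, frames=[6,1,4,-]
Step 4: ref 3 -> FAULT, frames=[6,1,4,3]
Step 5: ref 1 -> HIT, frames=[6,1,4,3]
Step 6: ref 6 -> HIT, frames=[6,1,4,3]
Step 7: ref 6 -> HIT, frames=[6,1,4,3]
Step 8: ref 6 -> HIT, frames=[6,1,4,3]
Step 9: ref 6 -> HIT, frames=[6,1,4,3]
Step 10: ref 2 -> FAULT, evict 1, frames=[6,2,4,3]
At step 10: evicted page 1

Answer: 1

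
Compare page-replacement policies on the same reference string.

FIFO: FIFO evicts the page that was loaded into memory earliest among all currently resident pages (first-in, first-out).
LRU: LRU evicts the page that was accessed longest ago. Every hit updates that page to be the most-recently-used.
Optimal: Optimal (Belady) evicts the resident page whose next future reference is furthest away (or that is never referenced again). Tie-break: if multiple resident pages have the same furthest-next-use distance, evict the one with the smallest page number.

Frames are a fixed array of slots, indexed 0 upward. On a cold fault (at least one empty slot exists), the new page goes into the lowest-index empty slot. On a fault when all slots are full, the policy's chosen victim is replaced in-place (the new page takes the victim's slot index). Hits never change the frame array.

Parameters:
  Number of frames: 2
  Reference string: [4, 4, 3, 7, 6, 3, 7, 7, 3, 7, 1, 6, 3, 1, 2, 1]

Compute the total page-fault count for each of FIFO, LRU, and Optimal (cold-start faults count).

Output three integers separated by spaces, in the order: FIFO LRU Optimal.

--- FIFO ---
  step 0: ref 4 -> FAULT, frames=[4,-] (faults so far: 1)
  step 1: ref 4 -> HIT, frames=[4,-] (faults so far: 1)
  step 2: ref 3 -> FAULT, frames=[4,3] (faults so far: 2)
  step 3: ref 7 -> FAULT, evict 4, frames=[7,3] (faults so far: 3)
  step 4: ref 6 -> FAULT, evict 3, frames=[7,6] (faults so far: 4)
  step 5: ref 3 -> FAULT, evict 7, frames=[3,6] (faults so far: 5)
  step 6: ref 7 -> FAULT, evict 6, frames=[3,7] (faults so far: 6)
  step 7: ref 7 -> HIT, frames=[3,7] (faults so far: 6)
  step 8: ref 3 -> HIT, frames=[3,7] (faults so far: 6)
  step 9: ref 7 -> HIT, frames=[3,7] (faults so far: 6)
  step 10: ref 1 -> FAULT, evict 3, frames=[1,7] (faults so far: 7)
  step 11: ref 6 -> FAULT, evict 7, frames=[1,6] (faults so far: 8)
  step 12: ref 3 -> FAULT, evict 1, frames=[3,6] (faults so far: 9)
  step 13: ref 1 -> FAULT, evict 6, frames=[3,1] (faults so far: 10)
  step 14: ref 2 -> FAULT, evict 3, frames=[2,1] (faults so far: 11)
  step 15: ref 1 -> HIT, frames=[2,1] (faults so far: 11)
  FIFO total faults: 11
--- LRU ---
  step 0: ref 4 -> FAULT, frames=[4,-] (faults so far: 1)
  step 1: ref 4 -> HIT, frames=[4,-] (faults so far: 1)
  step 2: ref 3 -> FAULT, frames=[4,3] (faults so far: 2)
  step 3: ref 7 -> FAULT, evict 4, frames=[7,3] (faults so far: 3)
  step 4: ref 6 -> FAULT, evict 3, frames=[7,6] (faults so far: 4)
  step 5: ref 3 -> FAULT, evict 7, frames=[3,6] (faults so far: 5)
  step 6: ref 7 -> FAULT, evict 6, frames=[3,7] (faults so far: 6)
  step 7: ref 7 -> HIT, frames=[3,7] (faults so far: 6)
  step 8: ref 3 -> HIT, frames=[3,7] (faults so far: 6)
  step 9: ref 7 -> HIT, frames=[3,7] (faults so far: 6)
  step 10: ref 1 -> FAULT, evict 3, frames=[1,7] (faults so far: 7)
  step 11: ref 6 -> FAULT, evict 7, frames=[1,6] (faults so far: 8)
  step 12: ref 3 -> FAULT, evict 1, frames=[3,6] (faults so far: 9)
  step 13: ref 1 -> FAULT, evict 6, frames=[3,1] (faults so far: 10)
  step 14: ref 2 -> FAULT, evict 3, frames=[2,1] (faults so far: 11)
  step 15: ref 1 -> HIT, frames=[2,1] (faults so far: 11)
  LRU total faults: 11
--- Optimal ---
  step 0: ref 4 -> FAULT, frames=[4,-] (faults so far: 1)
  step 1: ref 4 -> HIT, frames=[4,-] (faults so far: 1)
  step 2: ref 3 -> FAULT, frames=[4,3] (faults so far: 2)
  step 3: ref 7 -> FAULT, evict 4, frames=[7,3] (faults so far: 3)
  step 4: ref 6 -> FAULT, evict 7, frames=[6,3] (faults so far: 4)
  step 5: ref 3 -> HIT, frames=[6,3] (faults so far: 4)
  step 6: ref 7 -> FAULT, evict 6, frames=[7,3] (faults so far: 5)
  step 7: ref 7 -> HIT, frames=[7,3] (faults so far: 5)
  step 8: ref 3 -> HIT, frames=[7,3] (faults so far: 5)
  step 9: ref 7 -> HIT, frames=[7,3] (faults so far: 5)
  step 10: ref 1 -> FAULT, evict 7, frames=[1,3] (faults so far: 6)
  step 11: ref 6 -> FAULT, evict 1, frames=[6,3] (faults so far: 7)
  step 12: ref 3 -> HIT, frames=[6,3] (faults so far: 7)
  step 13: ref 1 -> FAULT, evict 3, frames=[6,1] (faults so far: 8)
  step 14: ref 2 -> FAULT, evict 6, frames=[2,1] (faults so far: 9)
  step 15: ref 1 -> HIT, frames=[2,1] (faults so far: 9)
  Optimal total faults: 9

Answer: 11 11 9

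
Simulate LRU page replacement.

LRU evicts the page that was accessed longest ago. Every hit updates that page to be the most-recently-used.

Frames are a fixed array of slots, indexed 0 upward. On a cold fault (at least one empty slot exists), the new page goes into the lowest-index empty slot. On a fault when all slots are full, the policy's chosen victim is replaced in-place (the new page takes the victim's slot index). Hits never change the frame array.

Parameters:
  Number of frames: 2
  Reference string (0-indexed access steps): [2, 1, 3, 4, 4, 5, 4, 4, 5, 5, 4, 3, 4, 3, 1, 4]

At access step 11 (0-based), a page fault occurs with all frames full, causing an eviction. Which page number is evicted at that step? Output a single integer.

Answer: 5

Derivation:
Step 0: ref 2 -> FAULT, frames=[2,-]
Step 1: ref 1 -> FAULT, frames=[2,1]
Step 2: ref 3 -> FAULT, evict 2, frames=[3,1]
Step 3: ref 4 -> FAULT, evict 1, frames=[3,4]
Step 4: ref 4 -> HIT, frames=[3,4]
Step 5: ref 5 -> FAULT, evict 3, frames=[5,4]
Step 6: ref 4 -> HIT, frames=[5,4]
Step 7: ref 4 -> HIT, frames=[5,4]
Step 8: ref 5 -> HIT, frames=[5,4]
Step 9: ref 5 -> HIT, frames=[5,4]
Step 10: ref 4 -> HIT, frames=[5,4]
Step 11: ref 3 -> FAULT, evict 5, frames=[3,4]
At step 11: evicted page 5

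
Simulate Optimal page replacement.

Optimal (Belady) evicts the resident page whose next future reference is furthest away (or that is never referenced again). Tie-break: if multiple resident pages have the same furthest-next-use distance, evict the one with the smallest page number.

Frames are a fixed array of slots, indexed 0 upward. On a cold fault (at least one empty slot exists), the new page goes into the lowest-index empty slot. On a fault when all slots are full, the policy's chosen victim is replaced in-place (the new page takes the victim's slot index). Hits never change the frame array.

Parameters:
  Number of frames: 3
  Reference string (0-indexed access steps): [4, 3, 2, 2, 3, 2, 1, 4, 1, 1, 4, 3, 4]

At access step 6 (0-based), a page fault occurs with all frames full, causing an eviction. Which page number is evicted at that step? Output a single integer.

Answer: 2

Derivation:
Step 0: ref 4 -> FAULT, frames=[4,-,-]
Step 1: ref 3 -> FAULT, frames=[4,3,-]
Step 2: ref 2 -> FAULT, frames=[4,3,2]
Step 3: ref 2 -> HIT, frames=[4,3,2]
Step 4: ref 3 -> HIT, frames=[4,3,2]
Step 5: ref 2 -> HIT, frames=[4,3,2]
Step 6: ref 1 -> FAULT, evict 2, frames=[4,3,1]
At step 6: evicted page 2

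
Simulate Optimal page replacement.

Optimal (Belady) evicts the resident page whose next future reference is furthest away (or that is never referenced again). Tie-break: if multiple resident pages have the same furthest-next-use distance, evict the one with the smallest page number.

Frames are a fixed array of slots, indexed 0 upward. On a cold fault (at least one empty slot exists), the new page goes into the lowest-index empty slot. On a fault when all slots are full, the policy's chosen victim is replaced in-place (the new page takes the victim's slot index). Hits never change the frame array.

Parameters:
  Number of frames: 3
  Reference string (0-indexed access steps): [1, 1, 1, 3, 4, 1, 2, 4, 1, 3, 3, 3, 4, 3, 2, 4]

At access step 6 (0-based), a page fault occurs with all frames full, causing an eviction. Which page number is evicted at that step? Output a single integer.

Step 0: ref 1 -> FAULT, frames=[1,-,-]
Step 1: ref 1 -> HIT, frames=[1,-,-]
Step 2: ref 1 -> HIT, frames=[1,-,-]
Step 3: ref 3 -> FAULT, frames=[1,3,-]
Step 4: ref 4 -> FAULT, frames=[1,3,4]
Step 5: ref 1 -> HIT, frames=[1,3,4]
Step 6: ref 2 -> FAULT, evict 3, frames=[1,2,4]
At step 6: evicted page 3

Answer: 3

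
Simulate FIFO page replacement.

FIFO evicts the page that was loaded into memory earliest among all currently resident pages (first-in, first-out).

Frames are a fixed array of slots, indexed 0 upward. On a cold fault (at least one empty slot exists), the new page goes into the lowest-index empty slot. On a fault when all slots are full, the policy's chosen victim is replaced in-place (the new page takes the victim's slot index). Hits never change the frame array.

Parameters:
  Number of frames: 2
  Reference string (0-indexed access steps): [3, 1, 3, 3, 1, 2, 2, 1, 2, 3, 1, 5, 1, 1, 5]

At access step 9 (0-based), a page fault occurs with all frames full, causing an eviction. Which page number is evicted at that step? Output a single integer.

Answer: 1

Derivation:
Step 0: ref 3 -> FAULT, frames=[3,-]
Step 1: ref 1 -> FAULT, frames=[3,1]
Step 2: ref 3 -> HIT, frames=[3,1]
Step 3: ref 3 -> HIT, frames=[3,1]
Step 4: ref 1 -> HIT, frames=[3,1]
Step 5: ref 2 -> FAULT, evict 3, frames=[2,1]
Step 6: ref 2 -> HIT, frames=[2,1]
Step 7: ref 1 -> HIT, frames=[2,1]
Step 8: ref 2 -> HIT, frames=[2,1]
Step 9: ref 3 -> FAULT, evict 1, frames=[2,3]
At step 9: evicted page 1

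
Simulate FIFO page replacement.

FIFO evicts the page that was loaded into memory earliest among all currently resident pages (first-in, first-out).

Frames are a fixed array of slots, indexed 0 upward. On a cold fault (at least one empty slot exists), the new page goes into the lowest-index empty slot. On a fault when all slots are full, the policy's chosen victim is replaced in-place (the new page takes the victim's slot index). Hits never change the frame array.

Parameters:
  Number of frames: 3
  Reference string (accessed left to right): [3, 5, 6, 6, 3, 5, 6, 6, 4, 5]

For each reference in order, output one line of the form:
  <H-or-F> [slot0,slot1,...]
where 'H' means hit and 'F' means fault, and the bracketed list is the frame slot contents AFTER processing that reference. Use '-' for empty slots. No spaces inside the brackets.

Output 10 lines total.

F [3,-,-]
F [3,5,-]
F [3,5,6]
H [3,5,6]
H [3,5,6]
H [3,5,6]
H [3,5,6]
H [3,5,6]
F [4,5,6]
H [4,5,6]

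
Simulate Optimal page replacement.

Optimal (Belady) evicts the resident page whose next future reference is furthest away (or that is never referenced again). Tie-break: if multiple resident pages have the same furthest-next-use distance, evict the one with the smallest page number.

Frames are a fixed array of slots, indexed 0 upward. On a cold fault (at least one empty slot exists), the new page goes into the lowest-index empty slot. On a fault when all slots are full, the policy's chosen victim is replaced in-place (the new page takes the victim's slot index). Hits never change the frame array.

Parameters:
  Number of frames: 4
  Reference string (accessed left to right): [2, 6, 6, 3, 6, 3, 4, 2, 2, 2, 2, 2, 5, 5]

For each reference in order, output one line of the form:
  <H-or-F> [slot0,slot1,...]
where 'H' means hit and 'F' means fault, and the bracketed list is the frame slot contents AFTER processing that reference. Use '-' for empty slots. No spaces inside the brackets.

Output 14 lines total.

F [2,-,-,-]
F [2,6,-,-]
H [2,6,-,-]
F [2,6,3,-]
H [2,6,3,-]
H [2,6,3,-]
F [2,6,3,4]
H [2,6,3,4]
H [2,6,3,4]
H [2,6,3,4]
H [2,6,3,4]
H [2,6,3,4]
F [5,6,3,4]
H [5,6,3,4]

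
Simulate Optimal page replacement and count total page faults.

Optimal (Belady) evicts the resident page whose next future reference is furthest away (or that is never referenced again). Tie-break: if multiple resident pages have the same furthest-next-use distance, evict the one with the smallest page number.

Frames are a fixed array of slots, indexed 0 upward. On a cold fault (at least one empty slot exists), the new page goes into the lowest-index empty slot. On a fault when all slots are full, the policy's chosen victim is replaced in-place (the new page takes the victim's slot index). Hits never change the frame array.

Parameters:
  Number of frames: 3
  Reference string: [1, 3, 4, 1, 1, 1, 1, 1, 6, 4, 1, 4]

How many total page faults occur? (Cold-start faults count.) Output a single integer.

Step 0: ref 1 → FAULT, frames=[1,-,-]
Step 1: ref 3 → FAULT, frames=[1,3,-]
Step 2: ref 4 → FAULT, frames=[1,3,4]
Step 3: ref 1 → HIT, frames=[1,3,4]
Step 4: ref 1 → HIT, frames=[1,3,4]
Step 5: ref 1 → HIT, frames=[1,3,4]
Step 6: ref 1 → HIT, frames=[1,3,4]
Step 7: ref 1 → HIT, frames=[1,3,4]
Step 8: ref 6 → FAULT (evict 3), frames=[1,6,4]
Step 9: ref 4 → HIT, frames=[1,6,4]
Step 10: ref 1 → HIT, frames=[1,6,4]
Step 11: ref 4 → HIT, frames=[1,6,4]
Total faults: 4

Answer: 4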